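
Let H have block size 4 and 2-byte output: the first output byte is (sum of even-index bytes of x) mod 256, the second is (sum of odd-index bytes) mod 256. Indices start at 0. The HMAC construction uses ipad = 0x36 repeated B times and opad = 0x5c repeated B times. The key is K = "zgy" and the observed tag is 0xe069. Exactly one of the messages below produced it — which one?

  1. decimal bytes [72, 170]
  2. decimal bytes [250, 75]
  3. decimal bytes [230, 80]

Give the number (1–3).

Key "zgy" = 7a 67 79 is 3 bytes ≤ B = 4; zero-pad to 4 bytes: K' = 7a 67 79 00.
K' ⊕ ipad = 4c 51 4f 36; K' ⊕ opad = 26 3b 25 5c.
m1: inner = H(4c 51 4f 36 48 aa) = e3 31; tag = H(26 3b 25 5c e3 31) = 2ec8
m2: inner = H(4c 51 4f 36 fa 4b) = 95 d2; tag = H(26 3b 25 5c 95 d2) = e069 ← matches
m3: inner = H(4c 51 4f 36 e6 50) = 81 d7; tag = H(26 3b 25 5c 81 d7) = cc6e

2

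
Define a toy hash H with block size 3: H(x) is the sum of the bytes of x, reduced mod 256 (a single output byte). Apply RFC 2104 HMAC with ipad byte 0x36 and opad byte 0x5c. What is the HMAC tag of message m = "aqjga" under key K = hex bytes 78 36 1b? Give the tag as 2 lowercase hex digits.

54

Key hex bytes 78 36 1b is exactly B = 3 bytes: K' = 78 36 1b.
K' ⊕ ipad = 4e 00 2d.  K' ⊕ opad = 24 6a 47.
Inner input = (K'⊕ipad) ∥ m = 4e 00 2d ∥ 61 71 6a 67 61.
Inner hash: sum = 78+0+45+97+113+106+103+97 = 639; mod 256 = 127 → 7f.
Outer input = (K'⊕opad) ∥ inner = 24 6a 47 ∥ 7f.
Outer hash (tag): sum = 36+106+71+127 = 340; mod 256 = 84 → 54.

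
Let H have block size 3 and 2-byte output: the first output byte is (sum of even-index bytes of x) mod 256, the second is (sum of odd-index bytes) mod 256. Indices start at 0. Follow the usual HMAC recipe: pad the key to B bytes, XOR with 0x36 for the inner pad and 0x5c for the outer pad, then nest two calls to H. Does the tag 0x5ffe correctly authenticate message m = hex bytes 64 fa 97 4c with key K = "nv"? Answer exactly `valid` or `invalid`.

invalid

Key "nv" = 6e 76 is 2 bytes ≤ B = 3; zero-pad to 3 bytes: K' = 6e 76 00.
K' ⊕ ipad = 58 40 36; K' ⊕ opad = 32 2a 5c.
Inner hash: even-index sum = 468 mod 256 = 212; odd-index sum = 315 mod 256 = 59 → d4 3b.
Outer hash (recomputed tag): even-index sum = 201 mod 256 = 201; odd-index sum = 254 mod 256 = 254 → c9 fe.
Recomputed tag = c9fe; claimed = 5ffe → mismatch.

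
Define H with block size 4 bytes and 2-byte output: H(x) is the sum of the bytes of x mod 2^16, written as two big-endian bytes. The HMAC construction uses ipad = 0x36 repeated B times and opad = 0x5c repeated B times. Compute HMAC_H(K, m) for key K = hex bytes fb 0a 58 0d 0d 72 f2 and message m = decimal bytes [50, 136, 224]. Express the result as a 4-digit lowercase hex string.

01c7

Key hex bytes fb 0a 58 0d 0d 72 f2 is 7 bytes > B = 4, so hash it first: H(key) = 02 db, then zero-pad to 4 bytes: K' = 02 db 00 00.
K' ⊕ ipad = 34 ed 36 36.  K' ⊕ opad = 5e 87 5c 5c.
Inner input = (K'⊕ipad) ∥ m = 34 ed 36 36 ∥ 32 88 e0.
Inner hash: sum = 52+237+54+54+50+136+224 = 807 → 03 27.
Outer input = (K'⊕opad) ∥ inner = 5e 87 5c 5c ∥ 03 27.
Outer hash (tag): sum = 94+135+92+92+3+39 = 455 → 01 c7.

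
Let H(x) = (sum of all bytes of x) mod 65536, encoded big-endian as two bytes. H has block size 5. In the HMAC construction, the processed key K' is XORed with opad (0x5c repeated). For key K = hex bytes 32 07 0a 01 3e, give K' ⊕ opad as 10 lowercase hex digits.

Key hex bytes 32 07 0a 01 3e is exactly B = 5 bytes: K' = 32 07 0a 01 3e.
XOR each byte with 0x5c: 32⊕5c=6e, 07⊕5c=5b, 0a⊕5c=56, 01⊕5c=5d, 3e⊕5c=62.

6e5b565d62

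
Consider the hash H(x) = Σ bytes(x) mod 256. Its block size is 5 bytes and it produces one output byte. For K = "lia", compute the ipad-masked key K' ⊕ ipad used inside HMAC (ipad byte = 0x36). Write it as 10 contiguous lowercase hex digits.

5a5f573636

Key "lia" = 6c 69 61 is 3 bytes ≤ B = 5; zero-pad to 5 bytes: K' = 6c 69 61 00 00.
XOR each byte with 0x36: 6c⊕36=5a, 69⊕36=5f, 61⊕36=57, 00⊕36=36, 00⊕36=36.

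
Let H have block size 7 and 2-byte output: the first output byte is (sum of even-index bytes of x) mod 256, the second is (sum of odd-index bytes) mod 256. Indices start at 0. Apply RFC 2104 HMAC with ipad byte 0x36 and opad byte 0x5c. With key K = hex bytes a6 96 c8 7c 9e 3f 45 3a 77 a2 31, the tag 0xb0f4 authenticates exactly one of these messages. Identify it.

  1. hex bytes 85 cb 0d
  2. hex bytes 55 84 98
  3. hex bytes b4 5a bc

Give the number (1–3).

3

Key hex bytes a6 96 c8 7c 9e 3f 45 3a 77 a2 31 is 11 bytes > B = 7, so hash it first: H(key) = f9 2d, then zero-pad to 7 bytes: K' = f9 2d 00 00 00 00 00.
K' ⊕ ipad = cf 1b 36 36 36 36 36; K' ⊕ opad = a5 71 5c 5c 5c 5c 5c.
m1: inner = H(cf 1b 36 36 36 36 36 85 cb 0d) = 3c 19; tag = H(a5 71 5c 5c 5c 5c 5c 3c 19) = d265
m2: inner = H(cf 1b 36 36 36 36 36 55 84 98) = f5 74; tag = H(a5 71 5c 5c 5c 5c 5c f5 74) = 2d1e
m3: inner = H(cf 1b 36 36 36 36 36 b4 5a bc) = cb f7; tag = H(a5 71 5c 5c 5c 5c 5c cb f7) = b0f4 ← matches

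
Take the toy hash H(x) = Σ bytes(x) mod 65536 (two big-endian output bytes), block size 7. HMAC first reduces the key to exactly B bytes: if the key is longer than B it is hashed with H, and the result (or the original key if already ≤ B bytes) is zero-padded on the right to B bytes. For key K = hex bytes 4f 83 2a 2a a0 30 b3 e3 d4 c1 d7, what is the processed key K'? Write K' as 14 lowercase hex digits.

05f80000000000

|K| = 11 > B = 7, so first hash the key.
H(K): sum = 79+131+42+42+160+48+179+227+212+193+215 = 1528 → 05 f8.
Zero-pad H(K) = 05 f8 to 7 bytes: K' = 05 f8 00 00 00 00 00.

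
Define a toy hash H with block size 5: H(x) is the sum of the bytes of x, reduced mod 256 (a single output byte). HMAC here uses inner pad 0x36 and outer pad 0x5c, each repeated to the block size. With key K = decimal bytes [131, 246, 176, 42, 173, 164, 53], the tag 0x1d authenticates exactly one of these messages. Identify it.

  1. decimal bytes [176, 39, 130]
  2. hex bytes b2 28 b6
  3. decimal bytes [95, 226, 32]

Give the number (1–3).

3

Key decimal bytes [131, 246, 176, 42, 173, 164, 53] = 83 f6 b0 2a ad a4 35 is 7 bytes > B = 5, so hash it first: H(key) = d9, then zero-pad to 5 bytes: K' = d9 00 00 00 00.
K' ⊕ ipad = ef 36 36 36 36; K' ⊕ opad = 85 5c 5c 5c 5c.
m1: inner = H(ef 36 36 36 36 b0 27 82) = 20; tag = H(85 5c 5c 5c 5c 20) = 15
m2: inner = H(ef 36 36 36 36 b2 28 b6) = 57; tag = H(85 5c 5c 5c 5c 57) = 4c
m3: inner = H(ef 36 36 36 36 5f e2 20) = 28; tag = H(85 5c 5c 5c 5c 28) = 1d ← matches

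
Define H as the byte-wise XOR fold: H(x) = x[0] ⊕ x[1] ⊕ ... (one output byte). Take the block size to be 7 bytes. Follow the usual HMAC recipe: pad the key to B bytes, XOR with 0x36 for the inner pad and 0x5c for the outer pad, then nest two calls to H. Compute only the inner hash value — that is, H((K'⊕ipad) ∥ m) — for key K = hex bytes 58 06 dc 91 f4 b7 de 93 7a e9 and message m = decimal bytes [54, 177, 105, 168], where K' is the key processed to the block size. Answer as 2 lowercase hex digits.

Key hex bytes 58 06 dc 91 f4 b7 de 93 7a e9 is 10 bytes > B = 7, so hash it first: H(key) = 8e, then zero-pad to 7 bytes: K' = 8e 00 00 00 00 00 00.
K' ⊕ ipad = b8 36 36 36 36 36 36.
Inner input = b8 36 36 36 36 36 36 ∥ 36 b1 69 a8.
Inner hash: XOR b8⊕36⊕36⊕36⊕36⊕36⊕36⊕36⊕b1⊕69⊕a8 = fe.

fe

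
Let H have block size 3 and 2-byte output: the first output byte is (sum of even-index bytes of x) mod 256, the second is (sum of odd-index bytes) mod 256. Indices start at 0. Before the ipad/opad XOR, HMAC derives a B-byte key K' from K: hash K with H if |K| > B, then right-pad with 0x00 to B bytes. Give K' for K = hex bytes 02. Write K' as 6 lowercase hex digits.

020000

Key hex bytes 02 is 1 byte ≤ B = 3; zero-pad to 3 bytes: K' = 02 00 00.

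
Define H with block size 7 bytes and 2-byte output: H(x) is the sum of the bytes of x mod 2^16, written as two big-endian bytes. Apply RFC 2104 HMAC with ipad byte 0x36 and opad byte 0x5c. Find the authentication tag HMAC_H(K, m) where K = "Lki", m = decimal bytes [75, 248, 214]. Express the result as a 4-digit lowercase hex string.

0217

Key "Lki" = 4c 6b 69 is 3 bytes ≤ B = 7; zero-pad to 7 bytes: K' = 4c 6b 69 00 00 00 00.
K' ⊕ ipad = 7a 5d 5f 36 36 36 36.  K' ⊕ opad = 10 37 35 5c 5c 5c 5c.
Inner input = (K'⊕ipad) ∥ m = 7a 5d 5f 36 36 36 36 ∥ 4b f8 d6.
Inner hash: sum = 122+93+95+54+54+54+54+75+248+214 = 1063 → 04 27.
Outer input = (K'⊕opad) ∥ inner = 10 37 35 5c 5c 5c 5c ∥ 04 27.
Outer hash (tag): sum = 16+55+53+92+92+92+92+4+39 = 535 → 02 17.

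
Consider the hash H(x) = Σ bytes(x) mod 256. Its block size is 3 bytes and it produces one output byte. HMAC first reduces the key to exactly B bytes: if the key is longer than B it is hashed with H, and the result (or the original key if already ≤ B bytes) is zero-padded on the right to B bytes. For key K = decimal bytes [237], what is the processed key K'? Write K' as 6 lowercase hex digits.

Key decimal bytes [237] = ed is 1 byte ≤ B = 3; zero-pad to 3 bytes: K' = ed 00 00.

ed0000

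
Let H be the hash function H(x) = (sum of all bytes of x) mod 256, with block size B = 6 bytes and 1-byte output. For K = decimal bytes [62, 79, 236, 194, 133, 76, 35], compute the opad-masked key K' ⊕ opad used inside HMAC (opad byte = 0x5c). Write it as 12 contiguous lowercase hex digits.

735c5c5c5c5c

Key decimal bytes [62, 79, 236, 194, 133, 76, 35] = 3e 4f ec c2 85 4c 23 is 7 bytes > B = 6, so hash it first: H(key) = 2f, then zero-pad to 6 bytes: K' = 2f 00 00 00 00 00.
XOR each byte with 0x5c: 2f⊕5c=73, 00⊕5c=5c, 00⊕5c=5c, 00⊕5c=5c, 00⊕5c=5c, 00⊕5c=5c.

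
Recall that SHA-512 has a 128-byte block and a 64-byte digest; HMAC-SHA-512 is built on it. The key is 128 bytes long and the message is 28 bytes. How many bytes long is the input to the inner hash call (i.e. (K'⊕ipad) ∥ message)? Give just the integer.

Key is 128 ≤ 128 bytes, zero-padded: |K'| = 128.
Inner input = (K'⊕ipad) ∥ m → 128 + 28 = 156 bytes.

156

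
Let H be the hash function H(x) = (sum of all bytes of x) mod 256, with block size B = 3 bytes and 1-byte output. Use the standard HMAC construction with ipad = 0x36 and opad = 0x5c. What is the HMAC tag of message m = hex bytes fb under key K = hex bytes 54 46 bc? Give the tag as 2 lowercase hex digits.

59

Key hex bytes 54 46 bc is exactly B = 3 bytes: K' = 54 46 bc.
K' ⊕ ipad = 62 70 8a.  K' ⊕ opad = 08 1a e0.
Inner input = (K'⊕ipad) ∥ m = 62 70 8a ∥ fb.
Inner hash: sum = 98+112+138+251 = 599; mod 256 = 87 → 57.
Outer input = (K'⊕opad) ∥ inner = 08 1a e0 ∥ 57.
Outer hash (tag): sum = 8+26+224+87 = 345; mod 256 = 89 → 59.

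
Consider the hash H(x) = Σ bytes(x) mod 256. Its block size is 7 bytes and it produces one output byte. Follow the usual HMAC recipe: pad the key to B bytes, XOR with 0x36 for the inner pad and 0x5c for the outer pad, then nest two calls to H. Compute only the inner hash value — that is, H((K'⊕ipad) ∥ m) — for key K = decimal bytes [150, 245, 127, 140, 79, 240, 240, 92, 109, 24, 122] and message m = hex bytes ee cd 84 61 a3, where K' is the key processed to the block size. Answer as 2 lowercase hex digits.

9d

Key decimal bytes [150, 245, 127, 140, 79, 240, 240, 92, 109, 24, 122] = 96 f5 7f 8c 4f f0 f0 5c 6d 18 7a is 11 bytes > B = 7, so hash it first: H(key) = 20, then zero-pad to 7 bytes: K' = 20 00 00 00 00 00 00.
K' ⊕ ipad = 16 36 36 36 36 36 36.
Inner input = 16 36 36 36 36 36 36 ∥ ee cd 84 61 a3.
Inner hash: sum = 22+54+54+54+54+54+54+238+205+132+97+163 = 1181; mod 256 = 157 → 9d.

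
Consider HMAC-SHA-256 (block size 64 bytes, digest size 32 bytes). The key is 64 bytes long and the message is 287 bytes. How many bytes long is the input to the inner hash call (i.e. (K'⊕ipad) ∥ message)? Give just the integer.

Key is 64 ≤ 64 bytes, zero-padded: |K'| = 64.
Inner input = (K'⊕ipad) ∥ m → 64 + 287 = 351 bytes.

351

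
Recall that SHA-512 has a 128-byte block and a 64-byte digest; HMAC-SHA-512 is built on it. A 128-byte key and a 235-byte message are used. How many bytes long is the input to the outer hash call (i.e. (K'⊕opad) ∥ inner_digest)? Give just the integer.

192

Key is 128 ≤ 128 bytes, zero-padded: |K'| = 128.
Outer input = (K'⊕opad) ∥ H(inner) → 128 + 64 = 192 bytes.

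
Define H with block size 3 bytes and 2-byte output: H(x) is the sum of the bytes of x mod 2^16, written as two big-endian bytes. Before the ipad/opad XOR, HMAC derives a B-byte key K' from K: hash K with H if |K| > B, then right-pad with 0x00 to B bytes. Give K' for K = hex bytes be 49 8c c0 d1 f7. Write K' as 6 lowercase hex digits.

|K| = 6 > B = 3, so first hash the key.
H(K): sum = 190+73+140+192+209+247 = 1051 → 04 1b.
Zero-pad H(K) = 04 1b to 3 bytes: K' = 04 1b 00.

041b00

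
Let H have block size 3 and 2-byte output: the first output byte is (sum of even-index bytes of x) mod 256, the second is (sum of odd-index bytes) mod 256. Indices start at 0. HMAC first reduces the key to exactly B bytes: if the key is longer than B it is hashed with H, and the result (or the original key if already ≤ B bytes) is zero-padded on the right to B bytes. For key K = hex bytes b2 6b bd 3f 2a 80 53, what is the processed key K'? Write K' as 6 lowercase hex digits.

ec2a00

|K| = 7 > B = 3, so first hash the key.
H(K): even-index sum = 492 mod 256 = 236; odd-index sum = 298 mod 256 = 42 → ec 2a.
Zero-pad H(K) = ec 2a to 3 bytes: K' = ec 2a 00.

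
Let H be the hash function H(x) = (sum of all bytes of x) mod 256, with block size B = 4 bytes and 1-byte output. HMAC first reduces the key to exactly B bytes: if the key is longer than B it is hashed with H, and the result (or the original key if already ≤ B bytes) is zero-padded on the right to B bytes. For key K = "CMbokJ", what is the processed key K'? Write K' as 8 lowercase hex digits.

|K| = 6 > B = 4, so first hash the key.
H(K): sum = 67+77+98+111+107+74 = 534; mod 256 = 22 → 16.
Zero-pad H(K) = 16 to 4 bytes: K' = 16 00 00 00.

16000000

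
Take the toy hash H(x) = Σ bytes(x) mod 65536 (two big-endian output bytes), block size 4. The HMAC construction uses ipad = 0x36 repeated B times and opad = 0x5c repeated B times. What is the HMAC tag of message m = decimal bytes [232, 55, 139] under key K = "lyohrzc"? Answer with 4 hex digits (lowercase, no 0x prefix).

Key "lyohrzc" = 6c 79 6f 68 72 7a 63 is 7 bytes > B = 4, so hash it first: H(key) = 03 0b, then zero-pad to 4 bytes: K' = 03 0b 00 00.
K' ⊕ ipad = 35 3d 36 36.  K' ⊕ opad = 5f 57 5c 5c.
Inner input = (K'⊕ipad) ∥ m = 35 3d 36 36 ∥ e8 37 8b.
Inner hash: sum = 53+61+54+54+232+55+139 = 648 → 02 88.
Outer input = (K'⊕opad) ∥ inner = 5f 57 5c 5c ∥ 02 88.
Outer hash (tag): sum = 95+87+92+92+2+136 = 504 → 01 f8.

01f8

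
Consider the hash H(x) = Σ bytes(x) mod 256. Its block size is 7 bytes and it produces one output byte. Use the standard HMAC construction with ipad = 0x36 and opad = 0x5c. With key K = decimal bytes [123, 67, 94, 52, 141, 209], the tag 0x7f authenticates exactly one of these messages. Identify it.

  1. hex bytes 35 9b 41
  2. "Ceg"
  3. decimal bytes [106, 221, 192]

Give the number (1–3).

1

Key decimal bytes [123, 67, 94, 52, 141, 209] = 7b 43 5e 34 8d d1 is 6 bytes ≤ B = 7; zero-pad to 7 bytes: K' = 7b 43 5e 34 8d d1 00.
K' ⊕ ipad = 4d 75 68 02 bb e7 36; K' ⊕ opad = 27 1f 02 68 d1 8d 5c.
m1: inner = H(4d 75 68 02 bb e7 36 35 9b 41) = 15; tag = H(27 1f 02 68 d1 8d 5c 15) = 7f ← matches
m2: inner = H(4d 75 68 02 bb e7 36 43 65 67) = 13; tag = H(27 1f 02 68 d1 8d 5c 13) = 7d
m3: inner = H(4d 75 68 02 bb e7 36 6a dd c0) = 0b; tag = H(27 1f 02 68 d1 8d 5c 0b) = 75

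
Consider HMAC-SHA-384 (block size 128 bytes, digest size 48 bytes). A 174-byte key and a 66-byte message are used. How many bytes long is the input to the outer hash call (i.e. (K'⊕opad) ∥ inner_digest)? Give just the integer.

176

Key is 174 > 128 bytes, so it is hashed to 48 bytes then zero-padded to 128: |K'| = 128.
Outer input = (K'⊕opad) ∥ H(inner) → 128 + 48 = 176 bytes.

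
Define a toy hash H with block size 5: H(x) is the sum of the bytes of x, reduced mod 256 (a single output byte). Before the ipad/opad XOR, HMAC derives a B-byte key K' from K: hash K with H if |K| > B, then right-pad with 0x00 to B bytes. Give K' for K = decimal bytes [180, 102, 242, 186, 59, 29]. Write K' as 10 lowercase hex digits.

|K| = 6 > B = 5, so first hash the key.
H(K): sum = 180+102+242+186+59+29 = 798; mod 256 = 30 → 1e.
Zero-pad H(K) = 1e to 5 bytes: K' = 1e 00 00 00 00.

1e00000000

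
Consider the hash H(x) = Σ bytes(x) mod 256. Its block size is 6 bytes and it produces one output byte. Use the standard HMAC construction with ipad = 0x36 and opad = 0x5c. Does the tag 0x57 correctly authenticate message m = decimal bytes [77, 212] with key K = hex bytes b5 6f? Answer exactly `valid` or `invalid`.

Key hex bytes b5 6f is 2 bytes ≤ B = 6; zero-pad to 6 bytes: K' = b5 6f 00 00 00 00.
K' ⊕ ipad = 83 59 36 36 36 36; K' ⊕ opad = e9 33 5c 5c 5c 5c.
Inner hash: sum = 131+89+54+54+54+54+77+212 = 725; mod 256 = 213 → d5.
Outer hash (recomputed tag): sum = 233+51+92+92+92+92+213 = 865; mod 256 = 97 → 61.
Recomputed tag = 61; claimed = 57 → mismatch.

invalid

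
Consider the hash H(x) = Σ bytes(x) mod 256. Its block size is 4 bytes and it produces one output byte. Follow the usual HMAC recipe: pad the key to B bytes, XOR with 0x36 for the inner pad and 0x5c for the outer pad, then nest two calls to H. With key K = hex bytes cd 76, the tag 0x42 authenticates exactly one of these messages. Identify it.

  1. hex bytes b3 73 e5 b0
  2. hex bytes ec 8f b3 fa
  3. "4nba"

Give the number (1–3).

2

Key hex bytes cd 76 is 2 bytes ≤ B = 4; zero-pad to 4 bytes: K' = cd 76 00 00.
K' ⊕ ipad = fb 40 36 36; K' ⊕ opad = 91 2a 5c 5c.
m1: inner = H(fb 40 36 36 b3 73 e5 b0) = 62; tag = H(91 2a 5c 5c 62) = d5
m2: inner = H(fb 40 36 36 ec 8f b3 fa) = cf; tag = H(91 2a 5c 5c cf) = 42 ← matches
m3: inner = H(fb 40 36 36 34 6e 62 61) = 0c; tag = H(91 2a 5c 5c 0c) = 7f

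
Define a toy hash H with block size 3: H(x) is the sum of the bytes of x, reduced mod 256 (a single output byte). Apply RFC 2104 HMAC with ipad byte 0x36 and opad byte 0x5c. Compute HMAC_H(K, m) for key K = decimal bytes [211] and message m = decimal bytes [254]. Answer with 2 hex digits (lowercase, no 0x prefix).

96

Key decimal bytes [211] = d3 is 1 byte ≤ B = 3; zero-pad to 3 bytes: K' = d3 00 00.
K' ⊕ ipad = e5 36 36.  K' ⊕ opad = 8f 5c 5c.
Inner input = (K'⊕ipad) ∥ m = e5 36 36 ∥ fe.
Inner hash: sum = 229+54+54+254 = 591; mod 256 = 79 → 4f.
Outer input = (K'⊕opad) ∥ inner = 8f 5c 5c ∥ 4f.
Outer hash (tag): sum = 143+92+92+79 = 406; mod 256 = 150 → 96.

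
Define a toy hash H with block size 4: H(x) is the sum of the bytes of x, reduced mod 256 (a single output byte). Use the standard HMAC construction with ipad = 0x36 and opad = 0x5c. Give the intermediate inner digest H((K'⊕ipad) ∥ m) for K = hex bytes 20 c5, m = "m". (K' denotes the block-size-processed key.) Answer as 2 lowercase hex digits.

Key hex bytes 20 c5 is 2 bytes ≤ B = 4; zero-pad to 4 bytes: K' = 20 c5 00 00.
K' ⊕ ipad = 16 f3 36 36.
Inner input = 16 f3 36 36 ∥ 6d.
Inner hash: sum = 22+243+54+54+109 = 482; mod 256 = 226 → e2.

e2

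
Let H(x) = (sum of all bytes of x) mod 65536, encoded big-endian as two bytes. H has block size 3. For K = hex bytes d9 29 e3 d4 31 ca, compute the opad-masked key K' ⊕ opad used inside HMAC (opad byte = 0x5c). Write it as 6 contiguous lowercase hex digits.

Key hex bytes d9 29 e3 d4 31 ca is 6 bytes > B = 3, so hash it first: H(key) = 03 b4, then zero-pad to 3 bytes: K' = 03 b4 00.
XOR each byte with 0x5c: 03⊕5c=5f, b4⊕5c=e8, 00⊕5c=5c.

5fe85c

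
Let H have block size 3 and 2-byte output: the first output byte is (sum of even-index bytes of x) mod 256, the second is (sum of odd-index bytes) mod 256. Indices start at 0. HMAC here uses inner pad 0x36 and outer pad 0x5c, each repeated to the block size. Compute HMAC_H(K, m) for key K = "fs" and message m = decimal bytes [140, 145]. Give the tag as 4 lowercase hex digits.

Key "fs" = 66 73 is 2 bytes ≤ B = 3; zero-pad to 3 bytes: K' = 66 73 00.
K' ⊕ ipad = 50 45 36.  K' ⊕ opad = 3a 2f 5c.
Inner input = (K'⊕ipad) ∥ m = 50 45 36 ∥ 8c 91.
Inner hash: even-index sum = 279 mod 256 = 23; odd-index sum = 209 mod 256 = 209 → 17 d1.
Outer input = (K'⊕opad) ∥ inner = 3a 2f 5c ∥ 17 d1.
Outer hash (tag): even-index sum = 359 mod 256 = 103; odd-index sum = 70 mod 256 = 70 → 67 46.

6746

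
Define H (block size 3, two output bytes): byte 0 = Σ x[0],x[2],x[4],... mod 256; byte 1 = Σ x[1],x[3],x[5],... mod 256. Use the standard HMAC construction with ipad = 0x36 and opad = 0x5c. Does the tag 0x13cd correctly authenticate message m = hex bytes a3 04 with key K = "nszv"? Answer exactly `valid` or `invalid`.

Key "nszv" = 6e 73 7a 76 is 4 bytes > B = 3, so hash it first: H(key) = e8 e9, then zero-pad to 3 bytes: K' = e8 e9 00.
K' ⊕ ipad = de df 36; K' ⊕ opad = b4 b5 5c.
Inner hash: even-index sum = 280 mod 256 = 24; odd-index sum = 386 mod 256 = 130 → 18 82.
Outer hash (recomputed tag): even-index sum = 402 mod 256 = 146; odd-index sum = 205 mod 256 = 205 → 92 cd.
Recomputed tag = 92cd; claimed = 13cd → mismatch.

invalid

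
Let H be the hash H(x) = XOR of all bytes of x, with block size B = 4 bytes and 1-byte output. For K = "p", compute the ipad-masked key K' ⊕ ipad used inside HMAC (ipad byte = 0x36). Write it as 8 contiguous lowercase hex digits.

46363636

Key "p" = 70 is 1 byte ≤ B = 4; zero-pad to 4 bytes: K' = 70 00 00 00.
XOR each byte with 0x36: 70⊕36=46, 00⊕36=36, 00⊕36=36, 00⊕36=36.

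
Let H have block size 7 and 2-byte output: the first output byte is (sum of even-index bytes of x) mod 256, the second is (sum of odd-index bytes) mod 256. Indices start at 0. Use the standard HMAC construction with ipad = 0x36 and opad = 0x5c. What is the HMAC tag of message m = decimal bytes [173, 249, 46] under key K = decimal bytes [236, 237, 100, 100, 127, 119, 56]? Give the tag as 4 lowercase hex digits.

Key decimal bytes [236, 237, 100, 100, 127, 119, 56] = ec ed 64 64 7f 77 38 is exactly B = 7 bytes: K' = ec ed 64 64 7f 77 38.
K' ⊕ ipad = da db 52 52 49 41 0e.  K' ⊕ opad = b0 b1 38 38 23 2b 64.
Inner input = (K'⊕ipad) ∥ m = da db 52 52 49 41 0e ∥ ad f9 2e.
Inner hash: even-index sum = 636 mod 256 = 124; odd-index sum = 585 mod 256 = 73 → 7c 49.
Outer input = (K'⊕opad) ∥ inner = b0 b1 38 38 23 2b 64 ∥ 7c 49.
Outer hash (tag): even-index sum = 440 mod 256 = 184; odd-index sum = 400 mod 256 = 144 → b8 90.

b890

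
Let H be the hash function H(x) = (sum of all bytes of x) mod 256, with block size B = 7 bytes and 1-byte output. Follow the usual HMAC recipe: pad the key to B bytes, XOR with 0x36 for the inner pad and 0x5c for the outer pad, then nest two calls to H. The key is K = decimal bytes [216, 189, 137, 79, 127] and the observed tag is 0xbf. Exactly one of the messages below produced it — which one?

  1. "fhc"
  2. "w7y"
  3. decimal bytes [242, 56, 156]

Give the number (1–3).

Key decimal bytes [216, 189, 137, 79, 127] = d8 bd 89 4f 7f is 5 bytes ≤ B = 7; zero-pad to 7 bytes: K' = d8 bd 89 4f 7f 00 00.
K' ⊕ ipad = ee 8b bf 79 49 36 36; K' ⊕ opad = 84 e1 d5 13 23 5c 5c.
m1: inner = H(ee 8b bf 79 49 36 36 66 68 63) = 97; tag = H(84 e1 d5 13 23 5c 5c 97) = bf ← matches
m2: inner = H(ee 8b bf 79 49 36 36 77 37 79) = 8d; tag = H(84 e1 d5 13 23 5c 5c 8d) = b5
m3: inner = H(ee 8b bf 79 49 36 36 f2 38 9c) = 2c; tag = H(84 e1 d5 13 23 5c 5c 2c) = 54

1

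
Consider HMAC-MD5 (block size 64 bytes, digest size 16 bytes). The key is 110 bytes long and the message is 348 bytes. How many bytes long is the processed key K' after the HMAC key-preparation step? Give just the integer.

Key is 110 > 64 bytes, so it is hashed to 16 bytes then zero-padded to 64: |K'| = 64.

64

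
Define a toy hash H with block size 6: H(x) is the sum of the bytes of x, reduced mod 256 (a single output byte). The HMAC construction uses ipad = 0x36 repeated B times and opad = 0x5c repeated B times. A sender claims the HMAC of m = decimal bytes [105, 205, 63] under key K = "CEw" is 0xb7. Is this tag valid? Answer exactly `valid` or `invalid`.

valid

Key "CEw" = 43 45 77 is 3 bytes ≤ B = 6; zero-pad to 6 bytes: K' = 43 45 77 00 00 00.
K' ⊕ ipad = 75 73 41 36 36 36; K' ⊕ opad = 1f 19 2b 5c 5c 5c.
Inner hash: sum = 117+115+65+54+54+54+105+205+63 = 832; mod 256 = 64 → 40.
Outer hash (recomputed tag): sum = 31+25+43+92+92+92+64 = 439; mod 256 = 183 → b7.
Recomputed tag = b7; claimed = b7 → match.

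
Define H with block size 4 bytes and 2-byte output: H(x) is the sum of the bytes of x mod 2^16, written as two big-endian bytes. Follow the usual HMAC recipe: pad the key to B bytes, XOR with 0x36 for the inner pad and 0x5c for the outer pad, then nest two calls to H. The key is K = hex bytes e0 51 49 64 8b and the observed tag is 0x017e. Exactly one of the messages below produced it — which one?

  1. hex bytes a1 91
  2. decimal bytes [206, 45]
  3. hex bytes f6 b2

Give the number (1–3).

Key hex bytes e0 51 49 64 8b is 5 bytes > B = 4, so hash it first: H(key) = 02 69, then zero-pad to 4 bytes: K' = 02 69 00 00.
K' ⊕ ipad = 34 5f 36 36; K' ⊕ opad = 5e 35 5c 5c.
m1: inner = H(34 5f 36 36 a1 91) = 02 31; tag = H(5e 35 5c 5c 02 31) = 017e ← matches
m2: inner = H(34 5f 36 36 ce 2d) = 01 fa; tag = H(5e 35 5c 5c 01 fa) = 0246
m3: inner = H(34 5f 36 36 f6 b2) = 02 a7; tag = H(5e 35 5c 5c 02 a7) = 01f4

1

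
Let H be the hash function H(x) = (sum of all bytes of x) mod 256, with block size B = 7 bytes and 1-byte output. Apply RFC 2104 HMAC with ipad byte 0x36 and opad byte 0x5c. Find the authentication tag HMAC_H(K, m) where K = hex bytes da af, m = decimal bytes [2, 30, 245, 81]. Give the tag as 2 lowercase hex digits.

3e

Key hex bytes da af is 2 bytes ≤ B = 7; zero-pad to 7 bytes: K' = da af 00 00 00 00 00.
K' ⊕ ipad = ec 99 36 36 36 36 36.  K' ⊕ opad = 86 f3 5c 5c 5c 5c 5c.
Inner input = (K'⊕ipad) ∥ m = ec 99 36 36 36 36 36 ∥ 02 1e f5 51.
Inner hash: sum = 236+153+54+54+54+54+54+2+30+245+81 = 1017; mod 256 = 249 → f9.
Outer input = (K'⊕opad) ∥ inner = 86 f3 5c 5c 5c 5c 5c ∥ f9.
Outer hash (tag): sum = 134+243+92+92+92+92+92+249 = 1086; mod 256 = 62 → 3e.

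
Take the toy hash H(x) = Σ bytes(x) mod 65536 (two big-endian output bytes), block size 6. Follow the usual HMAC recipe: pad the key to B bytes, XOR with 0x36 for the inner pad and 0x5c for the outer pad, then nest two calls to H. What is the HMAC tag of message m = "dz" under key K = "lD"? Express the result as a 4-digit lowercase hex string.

023c

Key "lD" = 6c 44 is 2 bytes ≤ B = 6; zero-pad to 6 bytes: K' = 6c 44 00 00 00 00.
K' ⊕ ipad = 5a 72 36 36 36 36.  K' ⊕ opad = 30 18 5c 5c 5c 5c.
Inner input = (K'⊕ipad) ∥ m = 5a 72 36 36 36 36 ∥ 64 7a.
Inner hash: sum = 90+114+54+54+54+54+100+122 = 642 → 02 82.
Outer input = (K'⊕opad) ∥ inner = 30 18 5c 5c 5c 5c ∥ 02 82.
Outer hash (tag): sum = 48+24+92+92+92+92+2+130 = 572 → 02 3c.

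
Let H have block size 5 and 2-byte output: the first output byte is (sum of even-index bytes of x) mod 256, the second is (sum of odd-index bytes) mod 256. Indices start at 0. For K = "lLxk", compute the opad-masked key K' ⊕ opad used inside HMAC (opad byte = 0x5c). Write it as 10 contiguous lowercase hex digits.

Key "lLxk" = 6c 4c 78 6b is 4 bytes ≤ B = 5; zero-pad to 5 bytes: K' = 6c 4c 78 6b 00.
XOR each byte with 0x5c: 6c⊕5c=30, 4c⊕5c=10, 78⊕5c=24, 6b⊕5c=37, 00⊕5c=5c.

301024375c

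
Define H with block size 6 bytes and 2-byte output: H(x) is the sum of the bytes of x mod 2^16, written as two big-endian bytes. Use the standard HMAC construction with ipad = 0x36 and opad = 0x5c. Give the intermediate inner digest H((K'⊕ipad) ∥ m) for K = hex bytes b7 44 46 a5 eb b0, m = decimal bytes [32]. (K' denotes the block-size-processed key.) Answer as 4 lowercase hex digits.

Key hex bytes b7 44 46 a5 eb b0 is exactly B = 6 bytes: K' = b7 44 46 a5 eb b0.
K' ⊕ ipad = 81 72 70 93 dd 86.
Inner input = 81 72 70 93 dd 86 ∥ 20.
Inner hash: sum = 129+114+112+147+221+134+32 = 889 → 03 79.

0379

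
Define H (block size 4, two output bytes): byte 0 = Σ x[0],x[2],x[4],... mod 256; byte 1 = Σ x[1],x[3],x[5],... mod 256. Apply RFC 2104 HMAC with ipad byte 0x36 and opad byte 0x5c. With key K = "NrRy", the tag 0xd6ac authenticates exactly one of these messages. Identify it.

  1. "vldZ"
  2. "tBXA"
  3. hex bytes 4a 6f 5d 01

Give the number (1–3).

Key "NrRy" = 4e 72 52 79 is exactly B = 4 bytes: K' = 4e 72 52 79.
K' ⊕ ipad = 78 44 64 4f; K' ⊕ opad = 12 2e 0e 25.
m1: inner = H(78 44 64 4f 76 6c 64 5a) = b6 59; tag = H(12 2e 0e 25 b6 59) = d6ac ← matches
m2: inner = H(78 44 64 4f 74 42 58 41) = a8 16; tag = H(12 2e 0e 25 a8 16) = c869
m3: inner = H(78 44 64 4f 4a 6f 5d 01) = 83 03; tag = H(12 2e 0e 25 83 03) = a356

1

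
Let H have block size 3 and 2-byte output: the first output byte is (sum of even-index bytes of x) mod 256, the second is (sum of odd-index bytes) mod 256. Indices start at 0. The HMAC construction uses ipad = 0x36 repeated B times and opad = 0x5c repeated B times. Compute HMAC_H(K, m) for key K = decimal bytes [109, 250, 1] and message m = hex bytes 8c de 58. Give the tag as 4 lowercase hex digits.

Key decimal bytes [109, 250, 1] = 6d fa 01 is exactly B = 3 bytes: K' = 6d fa 01.
K' ⊕ ipad = 5b cc 37.  K' ⊕ opad = 31 a6 5d.
Inner input = (K'⊕ipad) ∥ m = 5b cc 37 ∥ 8c de 58.
Inner hash: even-index sum = 368 mod 256 = 112; odd-index sum = 432 mod 256 = 176 → 70 b0.
Outer input = (K'⊕opad) ∥ inner = 31 a6 5d ∥ 70 b0.
Outer hash (tag): even-index sum = 318 mod 256 = 62; odd-index sum = 278 mod 256 = 22 → 3e 16.

3e16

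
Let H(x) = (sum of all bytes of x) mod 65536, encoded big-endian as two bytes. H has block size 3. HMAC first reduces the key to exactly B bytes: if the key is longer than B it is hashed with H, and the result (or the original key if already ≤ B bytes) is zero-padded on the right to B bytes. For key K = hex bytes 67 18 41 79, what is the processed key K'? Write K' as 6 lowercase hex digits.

013900

|K| = 4 > B = 3, so first hash the key.
H(K): sum = 103+24+65+121 = 313 → 01 39.
Zero-pad H(K) = 01 39 to 3 bytes: K' = 01 39 00.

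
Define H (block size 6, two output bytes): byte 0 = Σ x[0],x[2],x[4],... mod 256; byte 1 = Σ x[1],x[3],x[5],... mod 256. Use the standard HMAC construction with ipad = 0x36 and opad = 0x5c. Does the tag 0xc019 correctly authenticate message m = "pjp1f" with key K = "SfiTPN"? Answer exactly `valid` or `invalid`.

valid

Key "SfiTPN" = 53 66 69 54 50 4e is exactly B = 6 bytes: K' = 53 66 69 54 50 4e.
K' ⊕ ipad = 65 50 5f 62 66 78; K' ⊕ opad = 0f 3a 35 08 0c 12.
Inner hash: even-index sum = 624 mod 256 = 112; odd-index sum = 453 mod 256 = 197 → 70 c5.
Outer hash (recomputed tag): even-index sum = 192 mod 256 = 192; odd-index sum = 281 mod 256 = 25 → c0 19.
Recomputed tag = c019; claimed = c019 → match.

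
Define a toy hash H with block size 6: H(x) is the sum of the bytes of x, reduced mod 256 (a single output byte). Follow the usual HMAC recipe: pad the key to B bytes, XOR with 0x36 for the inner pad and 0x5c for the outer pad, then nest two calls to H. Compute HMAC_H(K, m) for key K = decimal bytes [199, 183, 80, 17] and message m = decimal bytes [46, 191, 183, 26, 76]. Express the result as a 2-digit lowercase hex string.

0c

Key decimal bytes [199, 183, 80, 17] = c7 b7 50 11 is 4 bytes ≤ B = 6; zero-pad to 6 bytes: K' = c7 b7 50 11 00 00.
K' ⊕ ipad = f1 81 66 27 36 36.  K' ⊕ opad = 9b eb 0c 4d 5c 5c.
Inner input = (K'⊕ipad) ∥ m = f1 81 66 27 36 36 ∥ 2e bf b7 1a 4c.
Inner hash: sum = 241+129+102+39+54+54+46+191+183+26+76 = 1141; mod 256 = 117 → 75.
Outer input = (K'⊕opad) ∥ inner = 9b eb 0c 4d 5c 5c ∥ 75.
Outer hash (tag): sum = 155+235+12+77+92+92+117 = 780; mod 256 = 12 → 0c.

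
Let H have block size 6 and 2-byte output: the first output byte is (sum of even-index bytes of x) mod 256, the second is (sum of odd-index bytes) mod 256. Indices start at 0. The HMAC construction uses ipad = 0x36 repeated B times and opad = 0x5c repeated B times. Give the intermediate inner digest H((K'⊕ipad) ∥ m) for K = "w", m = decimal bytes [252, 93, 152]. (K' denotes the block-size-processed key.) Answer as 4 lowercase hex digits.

41ff

Key "w" = 77 is 1 byte ≤ B = 6; zero-pad to 6 bytes: K' = 77 00 00 00 00 00.
K' ⊕ ipad = 41 36 36 36 36 36.
Inner input = 41 36 36 36 36 36 ∥ fc 5d 98.
Inner hash: even-index sum = 577 mod 256 = 65; odd-index sum = 255 mod 256 = 255 → 41 ff.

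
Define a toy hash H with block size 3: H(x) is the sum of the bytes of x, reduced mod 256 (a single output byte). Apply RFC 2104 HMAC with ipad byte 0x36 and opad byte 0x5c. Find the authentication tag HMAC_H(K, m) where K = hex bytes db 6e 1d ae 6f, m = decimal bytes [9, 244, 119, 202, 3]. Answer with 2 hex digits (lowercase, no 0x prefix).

Key hex bytes db 6e 1d ae 6f is 5 bytes > B = 3, so hash it first: H(key) = 83, then zero-pad to 3 bytes: K' = 83 00 00.
K' ⊕ ipad = b5 36 36.  K' ⊕ opad = df 5c 5c.
Inner input = (K'⊕ipad) ∥ m = b5 36 36 ∥ 09 f4 77 ca 03.
Inner hash: sum = 181+54+54+9+244+119+202+3 = 866; mod 256 = 98 → 62.
Outer input = (K'⊕opad) ∥ inner = df 5c 5c ∥ 62.
Outer hash (tag): sum = 223+92+92+98 = 505; mod 256 = 249 → f9.

f9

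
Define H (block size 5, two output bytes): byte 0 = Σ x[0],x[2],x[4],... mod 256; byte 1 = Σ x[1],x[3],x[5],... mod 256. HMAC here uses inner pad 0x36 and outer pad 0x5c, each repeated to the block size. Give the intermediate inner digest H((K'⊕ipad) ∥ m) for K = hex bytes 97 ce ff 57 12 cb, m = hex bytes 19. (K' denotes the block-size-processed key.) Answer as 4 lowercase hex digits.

Key hex bytes 97 ce ff 57 12 cb is 6 bytes > B = 5, so hash it first: H(key) = a8 f0, then zero-pad to 5 bytes: K' = a8 f0 00 00 00.
K' ⊕ ipad = 9e c6 36 36 36.
Inner input = 9e c6 36 36 36 ∥ 19.
Inner hash: even-index sum = 266 mod 256 = 10; odd-index sum = 277 mod 256 = 21 → 0a 15.

0a15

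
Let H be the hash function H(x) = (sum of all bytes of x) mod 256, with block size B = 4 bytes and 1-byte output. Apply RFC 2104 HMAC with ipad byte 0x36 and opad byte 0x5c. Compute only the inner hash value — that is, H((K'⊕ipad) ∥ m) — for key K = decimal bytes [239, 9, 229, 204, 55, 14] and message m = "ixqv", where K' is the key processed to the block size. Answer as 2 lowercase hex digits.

42

Key decimal bytes [239, 9, 229, 204, 55, 14] = ef 09 e5 cc 37 0e is 6 bytes > B = 4, so hash it first: H(key) = ee, then zero-pad to 4 bytes: K' = ee 00 00 00.
K' ⊕ ipad = d8 36 36 36.
Inner input = d8 36 36 36 ∥ 69 78 71 76.
Inner hash: sum = 216+54+54+54+105+120+113+118 = 834; mod 256 = 66 → 42.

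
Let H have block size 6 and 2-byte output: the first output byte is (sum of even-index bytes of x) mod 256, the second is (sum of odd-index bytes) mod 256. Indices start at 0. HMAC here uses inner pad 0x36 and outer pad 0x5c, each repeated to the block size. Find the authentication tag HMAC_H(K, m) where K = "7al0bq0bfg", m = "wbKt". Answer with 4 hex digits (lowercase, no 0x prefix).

5a8e

Key "7al0bq0bfg" = 37 61 6c 30 62 71 30 62 66 67 is 10 bytes > B = 6, so hash it first: H(key) = 9b cb, then zero-pad to 6 bytes: K' = 9b cb 00 00 00 00.
K' ⊕ ipad = ad fd 36 36 36 36.  K' ⊕ opad = c7 97 5c 5c 5c 5c.
Inner input = (K'⊕ipad) ∥ m = ad fd 36 36 36 36 ∥ 77 62 4b 74.
Inner hash: even-index sum = 475 mod 256 = 219; odd-index sum = 575 mod 256 = 63 → db 3f.
Outer input = (K'⊕opad) ∥ inner = c7 97 5c 5c 5c 5c ∥ db 3f.
Outer hash (tag): even-index sum = 602 mod 256 = 90; odd-index sum = 398 mod 256 = 142 → 5a 8e.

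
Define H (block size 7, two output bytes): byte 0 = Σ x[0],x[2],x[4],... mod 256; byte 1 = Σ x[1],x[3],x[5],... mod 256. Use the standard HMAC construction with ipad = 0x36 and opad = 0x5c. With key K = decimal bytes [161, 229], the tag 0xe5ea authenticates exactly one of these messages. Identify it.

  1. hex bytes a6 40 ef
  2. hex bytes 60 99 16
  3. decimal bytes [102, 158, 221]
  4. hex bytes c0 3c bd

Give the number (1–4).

Key decimal bytes [161, 229] = a1 e5 is 2 bytes ≤ B = 7; zero-pad to 7 bytes: K' = a1 e5 00 00 00 00 00.
K' ⊕ ipad = 97 d3 36 36 36 36 36; K' ⊕ opad = fd b9 5c 5c 5c 5c 5c.
m1: inner = H(97 d3 36 36 36 36 36 a6 40 ef) = 79 d4; tag = H(fd b9 5c 5c 5c 5c 5c 79 d4) = e5ea ← matches
m2: inner = H(97 d3 36 36 36 36 36 60 99 16) = d2 b5; tag = H(fd b9 5c 5c 5c 5c 5c d2 b5) = c643
m3: inner = H(97 d3 36 36 36 36 36 66 9e dd) = d7 82; tag = H(fd b9 5c 5c 5c 5c 5c d7 82) = 9348
m4: inner = H(97 d3 36 36 36 36 36 c0 3c bd) = 75 bc; tag = H(fd b9 5c 5c 5c 5c 5c 75 bc) = cde6

1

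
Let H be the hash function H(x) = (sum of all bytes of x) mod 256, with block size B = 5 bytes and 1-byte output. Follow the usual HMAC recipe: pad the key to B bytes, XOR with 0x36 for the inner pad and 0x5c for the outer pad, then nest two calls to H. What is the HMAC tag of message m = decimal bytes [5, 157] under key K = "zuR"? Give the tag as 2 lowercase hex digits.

Key "zuR" = 7a 75 52 is 3 bytes ≤ B = 5; zero-pad to 5 bytes: K' = 7a 75 52 00 00.
K' ⊕ ipad = 4c 43 64 36 36.  K' ⊕ opad = 26 29 0e 5c 5c.
Inner input = (K'⊕ipad) ∥ m = 4c 43 64 36 36 ∥ 05 9d.
Inner hash: sum = 76+67+100+54+54+5+157 = 513; mod 256 = 1 → 01.
Outer input = (K'⊕opad) ∥ inner = 26 29 0e 5c 5c ∥ 01.
Outer hash (tag): sum = 38+41+14+92+92+1 = 278; mod 256 = 22 → 16.

16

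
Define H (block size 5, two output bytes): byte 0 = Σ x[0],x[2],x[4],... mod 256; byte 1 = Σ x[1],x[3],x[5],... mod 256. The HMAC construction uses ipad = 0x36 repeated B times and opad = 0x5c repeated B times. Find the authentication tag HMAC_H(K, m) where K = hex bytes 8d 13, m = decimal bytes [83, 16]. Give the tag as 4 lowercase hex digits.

Key hex bytes 8d 13 is 2 bytes ≤ B = 5; zero-pad to 5 bytes: K' = 8d 13 00 00 00.
K' ⊕ ipad = bb 25 36 36 36.  K' ⊕ opad = d1 4f 5c 5c 5c.
Inner input = (K'⊕ipad) ∥ m = bb 25 36 36 36 ∥ 53 10.
Inner hash: even-index sum = 311 mod 256 = 55; odd-index sum = 174 mod 256 = 174 → 37 ae.
Outer input = (K'⊕opad) ∥ inner = d1 4f 5c 5c 5c ∥ 37 ae.
Outer hash (tag): even-index sum = 567 mod 256 = 55; odd-index sum = 226 mod 256 = 226 → 37 e2.

37e2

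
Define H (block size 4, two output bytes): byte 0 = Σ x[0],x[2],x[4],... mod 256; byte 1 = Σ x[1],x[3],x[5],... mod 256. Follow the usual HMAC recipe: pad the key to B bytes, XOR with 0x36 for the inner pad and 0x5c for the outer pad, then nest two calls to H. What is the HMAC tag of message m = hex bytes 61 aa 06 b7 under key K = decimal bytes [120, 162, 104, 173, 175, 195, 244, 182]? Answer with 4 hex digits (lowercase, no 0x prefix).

8d85

Key decimal bytes [120, 162, 104, 173, 175, 195, 244, 182] = 78 a2 68 ad af c3 f4 b6 is 8 bytes > B = 4, so hash it first: H(key) = 83 c8, then zero-pad to 4 bytes: K' = 83 c8 00 00.
K' ⊕ ipad = b5 fe 36 36.  K' ⊕ opad = df 94 5c 5c.
Inner input = (K'⊕ipad) ∥ m = b5 fe 36 36 ∥ 61 aa 06 b7.
Inner hash: even-index sum = 338 mod 256 = 82; odd-index sum = 661 mod 256 = 149 → 52 95.
Outer input = (K'⊕opad) ∥ inner = df 94 5c 5c ∥ 52 95.
Outer hash (tag): even-index sum = 397 mod 256 = 141; odd-index sum = 389 mod 256 = 133 → 8d 85.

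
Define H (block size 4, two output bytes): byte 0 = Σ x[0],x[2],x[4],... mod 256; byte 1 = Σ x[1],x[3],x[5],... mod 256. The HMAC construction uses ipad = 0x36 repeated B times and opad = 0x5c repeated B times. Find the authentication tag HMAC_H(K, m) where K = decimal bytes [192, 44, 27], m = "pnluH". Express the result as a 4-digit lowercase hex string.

2aff

Key decimal bytes [192, 44, 27] = c0 2c 1b is 3 bytes ≤ B = 4; zero-pad to 4 bytes: K' = c0 2c 1b 00.
K' ⊕ ipad = f6 1a 2d 36.  K' ⊕ opad = 9c 70 47 5c.
Inner input = (K'⊕ipad) ∥ m = f6 1a 2d 36 ∥ 70 6e 6c 75 48.
Inner hash: even-index sum = 583 mod 256 = 71; odd-index sum = 307 mod 256 = 51 → 47 33.
Outer input = (K'⊕opad) ∥ inner = 9c 70 47 5c ∥ 47 33.
Outer hash (tag): even-index sum = 298 mod 256 = 42; odd-index sum = 255 mod 256 = 255 → 2a ff.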